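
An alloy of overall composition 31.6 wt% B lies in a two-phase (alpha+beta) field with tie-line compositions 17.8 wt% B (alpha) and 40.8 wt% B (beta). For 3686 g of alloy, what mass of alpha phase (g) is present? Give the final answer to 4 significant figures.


f_alpha = (C_beta - C0) / (C_beta - C_alpha)
f_alpha = (40.8 - 31.6) / (40.8 - 17.8) = 0.4
m_alpha = f_alpha * m_total = 0.4 * 3686 = 1474 g


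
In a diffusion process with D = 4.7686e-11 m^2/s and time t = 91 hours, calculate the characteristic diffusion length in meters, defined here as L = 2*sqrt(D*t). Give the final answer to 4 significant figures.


t = 91 hr = 327600 s
Diffusion length = 2*sqrt(D*t)
= 2*sqrt(4.7686e-11 * 327600)
= 7.905e-03 m


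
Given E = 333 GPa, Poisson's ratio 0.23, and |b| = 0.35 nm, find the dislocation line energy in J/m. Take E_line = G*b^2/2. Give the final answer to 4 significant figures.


Step 1: G = E / (2*(1+nu))
G = 333 / (2*(1+0.23)) = 135.366 GPa = 1.35366e+11 Pa
Step 2: E_line = G*b^2/2
b = 0.35 nm = 3.5e-10 m
E_line = 0.5 * 1.35366e+11 * (3.5e-10)^2 = 8.291e-09 J/m


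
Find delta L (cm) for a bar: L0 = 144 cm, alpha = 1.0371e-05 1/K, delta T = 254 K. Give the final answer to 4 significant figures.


dL = L0 * alpha * dT
dL = 144 * 1.0371e-05 * 254
dL = 0.3793 cm


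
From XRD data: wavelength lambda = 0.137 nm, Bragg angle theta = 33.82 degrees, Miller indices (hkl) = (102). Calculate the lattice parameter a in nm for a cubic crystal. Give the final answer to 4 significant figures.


d = lambda / (2*sin(theta))
d = 0.137 / (2*sin(33.82 deg))
d = 0.123072 nm
a = d * sqrt(h^2+k^2+l^2) = 0.123072 * sqrt(5)
a = 0.2752 nm


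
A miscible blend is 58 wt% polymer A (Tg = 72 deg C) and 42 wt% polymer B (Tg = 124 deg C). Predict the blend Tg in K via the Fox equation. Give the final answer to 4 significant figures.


1/Tg = w1/Tg1 + w2/Tg2 (in Kelvin)
Tg1 = 345.15 K, Tg2 = 397.15 K
1/Tg = 0.58/345.15 + 0.42/397.15
Tg = 365.2 K


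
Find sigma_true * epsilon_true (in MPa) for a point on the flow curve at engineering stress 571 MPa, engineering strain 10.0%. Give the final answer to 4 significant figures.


sigma_true = sigma_eng * (1 + epsilon_eng)
sigma_true = 571 * (1 + 0.1) = 628.1 MPa
epsilon_true = ln(1 + epsilon_eng)
epsilon_true = ln(1 + 0.1) = 0.0953102
sigma_true * epsilon_true = 628.1 * 0.0953102 = 59.86 MPa


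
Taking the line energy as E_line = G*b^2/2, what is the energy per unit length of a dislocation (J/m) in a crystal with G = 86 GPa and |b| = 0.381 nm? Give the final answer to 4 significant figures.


E = G*b^2/2
b = 0.381 nm = 3.81e-10 m
G = 86 GPa = 8.6e+10 Pa
E = 0.5 * 8.6e+10 * (3.81e-10)^2
E = 6.242e-09 J/m


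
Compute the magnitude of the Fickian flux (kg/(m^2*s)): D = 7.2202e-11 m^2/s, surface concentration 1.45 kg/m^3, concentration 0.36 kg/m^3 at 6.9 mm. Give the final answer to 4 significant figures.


J = -D * (dC/dx) = D * (C1 - C2) / dx
J = 7.2202e-11 * (1.45 - 0.36) / 6.9e-03
J = 1.141e-08 kg/(m^2*s)


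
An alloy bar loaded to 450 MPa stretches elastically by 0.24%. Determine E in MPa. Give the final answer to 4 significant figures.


E = sigma / epsilon
epsilon = 0.24% = 2.4e-03
E = 450 / 2.4e-03
E = 187500 MPa


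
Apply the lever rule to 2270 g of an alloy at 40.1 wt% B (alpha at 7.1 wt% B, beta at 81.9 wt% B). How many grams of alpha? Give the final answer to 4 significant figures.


f_alpha = (C_beta - C0) / (C_beta - C_alpha)
f_alpha = (81.9 - 40.1) / (81.9 - 7.1) = 0.558824
m_alpha = f_alpha * m_total = 0.558824 * 2270 = 1269 g


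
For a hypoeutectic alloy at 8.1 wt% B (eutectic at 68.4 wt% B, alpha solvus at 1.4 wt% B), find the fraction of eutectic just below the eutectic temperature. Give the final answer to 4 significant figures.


f_primary = (C_e - C0) / (C_e - C_alpha_max)
f_primary = (68.4 - 8.1) / (68.4 - 1.4)
f_primary = 0.9
f_eutectic = 1 - 0.9 = 0.1


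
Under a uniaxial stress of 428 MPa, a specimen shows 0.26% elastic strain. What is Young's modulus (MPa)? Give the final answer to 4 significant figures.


E = sigma / epsilon
epsilon = 0.26% = 2.6e-03
E = 428 / 2.6e-03
E = 164600 MPa


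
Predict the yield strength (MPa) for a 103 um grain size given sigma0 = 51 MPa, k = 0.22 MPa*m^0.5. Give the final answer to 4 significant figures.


sigma_y = sigma0 + k / sqrt(d)
d = 103 um = 1.03e-04 m
sigma_y = 51 + 0.22 / sqrt(1.03e-04)
sigma_y = 72.68 MPa


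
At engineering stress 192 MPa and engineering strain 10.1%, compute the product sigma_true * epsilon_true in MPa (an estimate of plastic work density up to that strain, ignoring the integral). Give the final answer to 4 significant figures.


sigma_true = sigma_eng * (1 + epsilon_eng)
sigma_true = 192 * (1 + 0.101) = 211.392 MPa
epsilon_true = ln(1 + epsilon_eng)
epsilon_true = ln(1 + 0.101) = 0.0962189
sigma_true * epsilon_true = 211.392 * 0.0962189 = 20.34 MPa


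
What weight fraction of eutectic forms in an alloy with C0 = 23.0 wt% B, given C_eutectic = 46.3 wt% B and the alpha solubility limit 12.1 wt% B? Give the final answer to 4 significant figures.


f_primary = (C_e - C0) / (C_e - C_alpha_max)
f_primary = (46.3 - 23.0) / (46.3 - 12.1)
f_primary = 0.681287
f_eutectic = 1 - 0.681287 = 0.3187


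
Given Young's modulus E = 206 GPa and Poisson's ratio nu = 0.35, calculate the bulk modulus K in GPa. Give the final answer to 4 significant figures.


K = E / (3*(1-2*nu))
K = 206 / (3*(1-2*0.35))
K = 228.9 GPa


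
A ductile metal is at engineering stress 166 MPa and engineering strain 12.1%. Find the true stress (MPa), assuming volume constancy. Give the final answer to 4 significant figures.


sigma_true = sigma_eng * (1 + epsilon_eng)
sigma_true = 166 * (1 + 0.121)
sigma_true = 186.1 MPa


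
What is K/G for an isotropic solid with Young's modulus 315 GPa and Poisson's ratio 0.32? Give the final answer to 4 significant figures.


G = E / (2*(1+nu))
G = 315 / (2*(1+0.32)) = 119.318 GPa
K = E / (3*(1-2*nu))
K = 315 / (3*(1-2*0.32)) = 291.667 GPa
K/G = 291.667 / 119.318 = 2.444


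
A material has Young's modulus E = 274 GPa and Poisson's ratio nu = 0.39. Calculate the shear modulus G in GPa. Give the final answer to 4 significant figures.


G = E / (2*(1+nu))
G = 274 / (2*(1+0.39))
G = 98.56 GPa


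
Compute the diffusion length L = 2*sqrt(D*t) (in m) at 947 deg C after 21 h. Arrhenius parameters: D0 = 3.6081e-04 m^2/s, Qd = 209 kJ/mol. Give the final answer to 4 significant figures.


Step 1: D = D0 * exp(-Qd/(R*T))
T = 1220.15 K
D = 3.6081e-04 * exp(-209e3 / (8.314 * 1220.15)) = 4.07064e-13 m^2/s
Step 2: L = 2*sqrt(D*t)
t = 21 h = 75600 s
L = 2*sqrt(4.07064e-13 * 75600) = 3.509e-04 m


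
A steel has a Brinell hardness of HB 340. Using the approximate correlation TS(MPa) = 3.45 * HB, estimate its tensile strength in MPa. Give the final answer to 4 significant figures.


TS (MPa) = 3.45 * HB
TS = 3.45 * 340
TS = 1173 MPa


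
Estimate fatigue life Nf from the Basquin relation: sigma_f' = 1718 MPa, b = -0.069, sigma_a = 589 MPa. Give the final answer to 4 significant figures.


sigma_a = sigma_f' * (2*Nf)^b
2*Nf = (sigma_a / sigma_f')^(1/b)
2*Nf = (589 / 1718)^(1/-0.069)
2*Nf = 5.46758e+06
Nf = 2.734e+06 cycles


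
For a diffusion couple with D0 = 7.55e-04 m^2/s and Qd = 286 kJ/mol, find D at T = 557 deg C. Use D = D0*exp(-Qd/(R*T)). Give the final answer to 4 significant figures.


D = D0 * exp(-Qd / (R*T))
T = 830.15 K
D = 7.55e-04 * exp(-286e3 / (8.314 * 830.15))
D = 7.614e-22 m^2/s


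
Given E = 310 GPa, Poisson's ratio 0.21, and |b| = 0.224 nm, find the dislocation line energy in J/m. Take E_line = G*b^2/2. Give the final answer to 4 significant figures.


Step 1: G = E / (2*(1+nu))
G = 310 / (2*(1+0.21)) = 128.099 GPa = 1.28099e+11 Pa
Step 2: E_line = G*b^2/2
b = 0.224 nm = 2.24e-10 m
E_line = 0.5 * 1.28099e+11 * (2.24e-10)^2 = 3.214e-09 J/m


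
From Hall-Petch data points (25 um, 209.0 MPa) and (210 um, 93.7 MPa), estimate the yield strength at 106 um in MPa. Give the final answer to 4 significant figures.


sigma_y = sigma0 + k / sqrt(d)
1/sqrt(d1) = 1/sqrt(2.5e-05) = 200;  1/sqrt(d2) = 69.0066
k = (sigma1 - sigma2) / (1/sqrt(d1) - 1/sqrt(d2)) = (209.0 - 93.7) / (200 - 69.0066) = 0.880197 MPa*m^0.5
sigma0 = sigma1 - k/sqrt(d1) = 209.0 - 0.880197*200 = 32.9607 MPa
sigma_y(d3) = 32.9607 + 0.880197 / sqrt(1.06e-04) = 118.5 MPa


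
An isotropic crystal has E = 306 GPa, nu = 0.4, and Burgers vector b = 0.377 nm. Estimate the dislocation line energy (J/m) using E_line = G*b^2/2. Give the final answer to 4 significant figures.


Step 1: G = E / (2*(1+nu))
G = 306 / (2*(1+0.4)) = 109.286 GPa = 1.09286e+11 Pa
Step 2: E_line = G*b^2/2
b = 0.377 nm = 3.77e-10 m
E_line = 0.5 * 1.09286e+11 * (3.77e-10)^2 = 7.766e-09 J/m


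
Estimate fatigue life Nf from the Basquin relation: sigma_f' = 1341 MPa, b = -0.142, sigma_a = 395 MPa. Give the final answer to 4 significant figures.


sigma_a = sigma_f' * (2*Nf)^b
2*Nf = (sigma_a / sigma_f')^(1/b)
2*Nf = (395 / 1341)^(1/-0.142)
2*Nf = 5473.33
Nf = 2737 cycles


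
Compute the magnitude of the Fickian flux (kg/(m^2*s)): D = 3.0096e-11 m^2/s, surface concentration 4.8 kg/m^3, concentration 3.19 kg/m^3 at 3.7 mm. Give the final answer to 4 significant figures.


J = -D * (dC/dx) = D * (C1 - C2) / dx
J = 3.0096e-11 * (4.8 - 3.19) / 3.7e-03
J = 1.31e-08 kg/(m^2*s)


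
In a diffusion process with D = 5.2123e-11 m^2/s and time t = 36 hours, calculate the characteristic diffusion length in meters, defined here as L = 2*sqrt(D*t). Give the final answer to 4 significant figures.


t = 36 hr = 129600 s
Diffusion length = 2*sqrt(D*t)
= 2*sqrt(5.2123e-11 * 129600)
= 5.198e-03 m


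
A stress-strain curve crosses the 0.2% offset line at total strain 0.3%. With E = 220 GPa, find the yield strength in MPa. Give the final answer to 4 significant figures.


Offset strain = 0.002
Elastic strain at yield = total_strain - offset = 3e-03 - 0.002 = 1e-03
sigma_y = E * elastic_strain = 220000 * 1e-03
sigma_y = 220 MPa


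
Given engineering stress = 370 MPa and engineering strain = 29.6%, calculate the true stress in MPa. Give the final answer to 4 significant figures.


sigma_true = sigma_eng * (1 + epsilon_eng)
sigma_true = 370 * (1 + 0.296)
sigma_true = 479.5 MPa


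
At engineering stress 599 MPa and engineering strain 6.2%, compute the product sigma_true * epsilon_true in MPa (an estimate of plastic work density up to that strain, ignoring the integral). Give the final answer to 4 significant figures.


sigma_true = sigma_eng * (1 + epsilon_eng)
sigma_true = 599 * (1 + 0.062) = 636.138 MPa
epsilon_true = ln(1 + epsilon_eng)
epsilon_true = ln(1 + 0.062) = 0.0601539
sigma_true * epsilon_true = 636.138 * 0.0601539 = 38.27 MPa


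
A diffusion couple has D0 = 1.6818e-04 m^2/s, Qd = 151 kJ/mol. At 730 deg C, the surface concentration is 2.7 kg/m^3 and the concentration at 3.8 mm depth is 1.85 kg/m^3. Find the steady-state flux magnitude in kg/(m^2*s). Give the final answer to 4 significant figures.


Step 1: D = D0 * exp(-Qd/(R*T))
T = 730 + 273.15 = 1003.15 K
D = 1.6818e-04 * exp(-151e3 / (8.314 * 1003.15)) = 2.30583e-12 m^2/s
Step 2: J = D * (C1 - C2) / dx
J = 2.30583e-12 * (2.7 - 1.85) / 3.8e-03
J = 5.158e-10 kg/(m^2*s)


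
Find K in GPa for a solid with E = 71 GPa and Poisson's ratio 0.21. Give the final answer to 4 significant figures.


K = E / (3*(1-2*nu))
K = 71 / (3*(1-2*0.21))
K = 40.8 GPa


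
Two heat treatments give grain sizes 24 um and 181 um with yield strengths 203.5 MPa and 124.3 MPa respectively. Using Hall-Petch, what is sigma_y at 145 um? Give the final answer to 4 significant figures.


sigma_y = sigma0 + k / sqrt(d)
1/sqrt(d1) = 1/sqrt(2.4e-05) = 204.124;  1/sqrt(d2) = 74.3294
k = (sigma1 - sigma2) / (1/sqrt(d1) - 1/sqrt(d2)) = (203.5 - 124.3) / (204.124 - 74.3294) = 0.610194 MPa*m^0.5
sigma0 = sigma1 - k/sqrt(d1) = 203.5 - 0.610194*204.124 = 78.9446 MPa
sigma_y(d3) = 78.9446 + 0.610194 / sqrt(1.45e-04) = 129.6 MPa


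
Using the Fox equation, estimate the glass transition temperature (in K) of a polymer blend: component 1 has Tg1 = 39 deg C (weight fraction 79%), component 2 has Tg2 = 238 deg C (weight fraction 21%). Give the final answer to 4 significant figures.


1/Tg = w1/Tg1 + w2/Tg2 (in Kelvin)
Tg1 = 312.15 K, Tg2 = 511.15 K
1/Tg = 0.79/312.15 + 0.21/511.15
Tg = 339.9 K


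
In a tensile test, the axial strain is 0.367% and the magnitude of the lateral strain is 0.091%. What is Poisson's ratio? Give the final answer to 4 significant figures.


nu = -epsilon_lat / epsilon_axial
Lateral strain is contraction (negative), so using magnitudes:
nu = 0.091 / 0.367
nu = 0.248


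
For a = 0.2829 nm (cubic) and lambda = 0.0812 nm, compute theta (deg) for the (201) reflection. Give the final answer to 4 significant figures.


d = a / sqrt(h^2+k^2+l^2)
d = 0.2829 / sqrt(5) = 0.126517 nm
lambda = 2*d*sin(theta)  =>  sin(theta) = lambda / (2*d)
sin(theta) = 0.0812 / (2 * 0.126517) = 0.320906
theta = 18.72 deg


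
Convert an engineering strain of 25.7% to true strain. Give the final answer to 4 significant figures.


epsilon_true = ln(1 + epsilon_eng)
epsilon_true = ln(1 + 0.257)
epsilon_true = 0.2287


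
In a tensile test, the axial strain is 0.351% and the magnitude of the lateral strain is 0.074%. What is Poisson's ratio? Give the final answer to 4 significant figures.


nu = -epsilon_lat / epsilon_axial
Lateral strain is contraction (negative), so using magnitudes:
nu = 0.074 / 0.351
nu = 0.2108


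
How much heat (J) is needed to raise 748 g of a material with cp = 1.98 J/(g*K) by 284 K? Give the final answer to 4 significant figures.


Q = m * cp * dT
Q = 748 * 1.98 * 284
Q = 420600 J


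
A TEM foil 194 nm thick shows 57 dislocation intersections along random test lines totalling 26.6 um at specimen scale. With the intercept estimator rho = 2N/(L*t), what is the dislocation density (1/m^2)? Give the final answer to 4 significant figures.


rho = 2N / (L * t)
L = 26.6 um = 2.66e-05 m, t = 194 nm = 1.94e-07 m
rho = 2 * 57 / (2.66e-05 * 1.94e-07)
rho = 2.209e+13 1/m^2


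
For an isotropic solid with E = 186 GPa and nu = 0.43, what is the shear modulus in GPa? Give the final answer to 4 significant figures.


G = E / (2*(1+nu))
G = 186 / (2*(1+0.43))
G = 65.03 GPa


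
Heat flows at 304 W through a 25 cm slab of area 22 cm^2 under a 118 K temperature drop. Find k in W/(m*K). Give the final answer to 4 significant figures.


k = Q*L / (A*dT)
L = 0.25 m, A = 2.2e-03 m^2
k = 304 * 0.25 / (2.2e-03 * 118)
k = 292.8 W/(m*K)


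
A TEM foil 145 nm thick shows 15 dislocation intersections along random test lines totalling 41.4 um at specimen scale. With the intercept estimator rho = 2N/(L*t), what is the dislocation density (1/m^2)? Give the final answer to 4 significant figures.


rho = 2N / (L * t)
L = 41.4 um = 4.14e-05 m, t = 145 nm = 1.45e-07 m
rho = 2 * 15 / (4.14e-05 * 1.45e-07)
rho = 4.998e+12 1/m^2


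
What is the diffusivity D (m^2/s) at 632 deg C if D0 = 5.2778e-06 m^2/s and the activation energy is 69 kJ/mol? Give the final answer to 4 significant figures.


D = D0 * exp(-Qd / (R*T))
T = 905.15 K
D = 5.2778e-06 * exp(-69e3 / (8.314 * 905.15))
D = 5.501e-10 m^2/s


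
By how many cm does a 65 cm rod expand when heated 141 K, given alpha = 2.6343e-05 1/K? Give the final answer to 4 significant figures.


dL = L0 * alpha * dT
dL = 65 * 2.6343e-05 * 141
dL = 0.2414 cm


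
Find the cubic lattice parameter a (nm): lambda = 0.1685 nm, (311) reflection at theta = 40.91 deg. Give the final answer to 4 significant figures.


d = lambda / (2*sin(theta))
d = 0.1685 / (2*sin(40.91 deg))
d = 0.128651 nm
a = d * sqrt(h^2+k^2+l^2) = 0.128651 * sqrt(11)
a = 0.4267 nm


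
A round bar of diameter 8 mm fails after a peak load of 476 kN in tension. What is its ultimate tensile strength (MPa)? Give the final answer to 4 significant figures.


A0 = pi*(d/2)^2 = pi*(8/2)^2 = 50.2655 mm^2
UTS = F_max / A0 = 476*1000 / 50.2655
UTS = 9470 MPa


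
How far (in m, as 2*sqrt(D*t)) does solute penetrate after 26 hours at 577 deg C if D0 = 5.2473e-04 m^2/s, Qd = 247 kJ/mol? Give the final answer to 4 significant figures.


Step 1: D = D0 * exp(-Qd/(R*T))
T = 850.15 K
D = 5.2473e-04 * exp(-247e3 / (8.314 * 850.15)) = 3.49377e-19 m^2/s
Step 2: L = 2*sqrt(D*t)
t = 26 h = 93600 s
L = 2*sqrt(3.49377e-19 * 93600) = 3.617e-07 m


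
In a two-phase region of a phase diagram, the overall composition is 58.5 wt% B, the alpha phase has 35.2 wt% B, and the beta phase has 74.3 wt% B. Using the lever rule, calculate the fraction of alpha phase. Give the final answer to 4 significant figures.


f_alpha = (C_beta - C0) / (C_beta - C_alpha)
f_alpha = (74.3 - 58.5) / (74.3 - 35.2)
f_alpha = 0.4041


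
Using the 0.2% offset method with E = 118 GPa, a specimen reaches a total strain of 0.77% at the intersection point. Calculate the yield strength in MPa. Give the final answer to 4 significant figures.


Offset strain = 0.002
Elastic strain at yield = total_strain - offset = 7.7e-03 - 0.002 = 5.7e-03
sigma_y = E * elastic_strain = 118000 * 5.7e-03
sigma_y = 672.6 MPa


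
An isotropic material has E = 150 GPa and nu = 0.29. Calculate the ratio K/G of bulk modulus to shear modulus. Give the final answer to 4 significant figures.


G = E / (2*(1+nu))
G = 150 / (2*(1+0.29)) = 58.1395 GPa
K = E / (3*(1-2*nu))
K = 150 / (3*(1-2*0.29)) = 119.048 GPa
K/G = 119.048 / 58.1395 = 2.048


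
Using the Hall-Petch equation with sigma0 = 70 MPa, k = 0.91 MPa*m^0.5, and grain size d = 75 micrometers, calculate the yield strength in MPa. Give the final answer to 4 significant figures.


sigma_y = sigma0 + k / sqrt(d)
d = 75 um = 7.5e-05 m
sigma_y = 70 + 0.91 / sqrt(7.5e-05)
sigma_y = 175.1 MPa


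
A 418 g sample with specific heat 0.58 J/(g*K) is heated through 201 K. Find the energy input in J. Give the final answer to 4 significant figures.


Q = m * cp * dT
Q = 418 * 0.58 * 201
Q = 48730 J


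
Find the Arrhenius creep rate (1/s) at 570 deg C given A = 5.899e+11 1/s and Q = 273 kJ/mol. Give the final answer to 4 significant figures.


rate = A * exp(-Q / (R*T))
T = 570 + 273.15 = 843.15 K
rate = 5.899e+11 * exp(-273e3 / (8.314 * 843.15))
rate = 7.2e-06 1/s


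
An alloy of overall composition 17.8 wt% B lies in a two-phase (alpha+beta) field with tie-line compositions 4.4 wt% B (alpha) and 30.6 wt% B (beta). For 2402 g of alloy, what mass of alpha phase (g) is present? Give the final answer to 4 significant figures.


f_alpha = (C_beta - C0) / (C_beta - C_alpha)
f_alpha = (30.6 - 17.8) / (30.6 - 4.4) = 0.48855
m_alpha = f_alpha * m_total = 0.48855 * 2402 = 1173 g


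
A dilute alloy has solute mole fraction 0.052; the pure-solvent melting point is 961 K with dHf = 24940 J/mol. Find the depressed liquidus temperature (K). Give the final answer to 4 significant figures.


dT = R*Tm^2*x / dHf
dT = 8.314 * 961^2 * 0.052 / 24940
dT = 16.009 K
T_new = 961 - 16.009 = 945 K


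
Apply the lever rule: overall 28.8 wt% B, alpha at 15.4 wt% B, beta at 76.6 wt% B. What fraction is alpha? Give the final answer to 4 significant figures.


f_alpha = (C_beta - C0) / (C_beta - C_alpha)
f_alpha = (76.6 - 28.8) / (76.6 - 15.4)
f_alpha = 0.781


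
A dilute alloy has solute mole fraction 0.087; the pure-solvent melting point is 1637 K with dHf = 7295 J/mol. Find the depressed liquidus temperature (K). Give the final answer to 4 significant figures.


dT = R*Tm^2*x / dHf
dT = 8.314 * 1637^2 * 0.087 / 7295
dT = 265.706 K
T_new = 1637 - 265.706 = 1371 K


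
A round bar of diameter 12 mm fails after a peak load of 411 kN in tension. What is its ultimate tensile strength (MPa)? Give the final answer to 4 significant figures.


A0 = pi*(d/2)^2 = pi*(12/2)^2 = 113.097 mm^2
UTS = F_max / A0 = 411*1000 / 113.097
UTS = 3634 MPa


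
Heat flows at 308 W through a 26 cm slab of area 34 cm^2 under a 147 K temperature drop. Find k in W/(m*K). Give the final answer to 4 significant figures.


k = Q*L / (A*dT)
L = 0.26 m, A = 3.4e-03 m^2
k = 308 * 0.26 / (3.4e-03 * 147)
k = 160.2 W/(m*K)


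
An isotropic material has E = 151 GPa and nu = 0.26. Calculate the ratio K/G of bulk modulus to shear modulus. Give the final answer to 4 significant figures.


G = E / (2*(1+nu))
G = 151 / (2*(1+0.26)) = 59.9206 GPa
K = E / (3*(1-2*nu))
K = 151 / (3*(1-2*0.26)) = 104.861 GPa
K/G = 104.861 / 59.9206 = 1.75


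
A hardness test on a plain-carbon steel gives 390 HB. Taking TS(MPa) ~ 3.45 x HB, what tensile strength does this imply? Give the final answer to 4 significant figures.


TS (MPa) = 3.45 * HB
TS = 3.45 * 390
TS = 1346 MPa


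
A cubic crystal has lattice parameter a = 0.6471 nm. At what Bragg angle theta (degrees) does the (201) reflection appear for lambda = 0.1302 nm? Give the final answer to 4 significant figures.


d = a / sqrt(h^2+k^2+l^2)
d = 0.6471 / sqrt(5) = 0.289392 nm
lambda = 2*d*sin(theta)  =>  sin(theta) = lambda / (2*d)
sin(theta) = 0.1302 / (2 * 0.289392) = 0.224954
theta = 13 deg


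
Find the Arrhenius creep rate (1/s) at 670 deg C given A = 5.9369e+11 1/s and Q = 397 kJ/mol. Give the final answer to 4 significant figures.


rate = A * exp(-Q / (R*T))
T = 670 + 273.15 = 943.15 K
rate = 5.9369e+11 * exp(-397e3 / (8.314 * 943.15))
rate = 6.104e-11 1/s


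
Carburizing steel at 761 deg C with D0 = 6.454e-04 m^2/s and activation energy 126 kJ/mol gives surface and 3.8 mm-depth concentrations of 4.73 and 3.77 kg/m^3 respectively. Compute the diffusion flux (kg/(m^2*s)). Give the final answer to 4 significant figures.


Step 1: D = D0 * exp(-Qd/(R*T))
T = 761 + 273.15 = 1034.15 K
D = 6.454e-04 * exp(-126e3 / (8.314 * 1034.15)) = 2.78851e-10 m^2/s
Step 2: J = D * (C1 - C2) / dx
J = 2.78851e-10 * (4.73 - 3.77) / 3.8e-03
J = 7.045e-08 kg/(m^2*s)


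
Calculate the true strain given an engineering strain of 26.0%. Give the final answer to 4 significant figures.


epsilon_true = ln(1 + epsilon_eng)
epsilon_true = ln(1 + 0.26)
epsilon_true = 0.2311


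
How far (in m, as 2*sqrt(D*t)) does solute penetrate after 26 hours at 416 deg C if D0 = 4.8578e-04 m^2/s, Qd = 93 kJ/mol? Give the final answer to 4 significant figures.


Step 1: D = D0 * exp(-Qd/(R*T))
T = 689.15 K
D = 4.8578e-04 * exp(-93e3 / (8.314 * 689.15)) = 4.33691e-11 m^2/s
Step 2: L = 2*sqrt(D*t)
t = 26 h = 93600 s
L = 2*sqrt(4.33691e-11 * 93600) = 4.03e-03 m


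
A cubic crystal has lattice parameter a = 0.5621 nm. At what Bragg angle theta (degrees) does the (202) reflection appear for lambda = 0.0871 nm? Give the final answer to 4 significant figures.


d = a / sqrt(h^2+k^2+l^2)
d = 0.5621 / sqrt(8) = 0.198732 nm
lambda = 2*d*sin(theta)  =>  sin(theta) = lambda / (2*d)
sin(theta) = 0.0871 / (2 * 0.198732) = 0.219139
theta = 12.66 deg


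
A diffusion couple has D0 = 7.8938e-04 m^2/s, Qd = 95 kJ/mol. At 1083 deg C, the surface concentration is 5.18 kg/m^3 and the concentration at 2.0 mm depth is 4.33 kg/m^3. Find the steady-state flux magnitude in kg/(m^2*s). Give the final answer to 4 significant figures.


Step 1: D = D0 * exp(-Qd/(R*T))
T = 1083 + 273.15 = 1356.15 K
D = 7.8938e-04 * exp(-95e3 / (8.314 * 1356.15)) = 1.73002e-07 m^2/s
Step 2: J = D * (C1 - C2) / dx
J = 1.73002e-07 * (5.18 - 4.33) / 2e-03
J = 7.353e-05 kg/(m^2*s)


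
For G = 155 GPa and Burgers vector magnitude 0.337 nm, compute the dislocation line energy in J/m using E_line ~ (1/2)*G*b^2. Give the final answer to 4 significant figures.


E = G*b^2/2
b = 0.337 nm = 3.37e-10 m
G = 155 GPa = 1.55e+11 Pa
E = 0.5 * 1.55e+11 * (3.37e-10)^2
E = 8.802e-09 J/m


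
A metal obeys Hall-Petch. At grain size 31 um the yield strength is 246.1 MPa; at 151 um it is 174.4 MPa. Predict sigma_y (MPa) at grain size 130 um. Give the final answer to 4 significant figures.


sigma_y = sigma0 + k / sqrt(d)
1/sqrt(d1) = 1/sqrt(3.1e-05) = 179.605;  1/sqrt(d2) = 81.3788
k = (sigma1 - sigma2) / (1/sqrt(d1) - 1/sqrt(d2)) = (246.1 - 174.4) / (179.605 - 81.3788) = 0.729946 MPa*m^0.5
sigma0 = sigma1 - k/sqrt(d1) = 246.1 - 0.729946*179.605 = 114.998 MPa
sigma_y(d3) = 114.998 + 0.729946 / sqrt(1.3e-04) = 179 MPa


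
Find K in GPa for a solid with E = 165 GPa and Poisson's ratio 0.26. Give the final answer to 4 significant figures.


K = E / (3*(1-2*nu))
K = 165 / (3*(1-2*0.26))
K = 114.6 GPa


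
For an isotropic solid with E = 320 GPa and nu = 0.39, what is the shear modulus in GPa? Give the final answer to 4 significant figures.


G = E / (2*(1+nu))
G = 320 / (2*(1+0.39))
G = 115.1 GPa


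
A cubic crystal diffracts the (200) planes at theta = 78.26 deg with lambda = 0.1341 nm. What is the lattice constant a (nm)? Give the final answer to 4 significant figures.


d = lambda / (2*sin(theta))
d = 0.1341 / (2*sin(78.26 deg))
d = 0.0684826 nm
a = d * sqrt(h^2+k^2+l^2) = 0.0684826 * sqrt(4)
a = 0.137 nm


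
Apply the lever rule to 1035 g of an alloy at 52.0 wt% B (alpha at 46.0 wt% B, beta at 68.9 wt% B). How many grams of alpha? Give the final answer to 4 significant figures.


f_alpha = (C_beta - C0) / (C_beta - C_alpha)
f_alpha = (68.9 - 52.0) / (68.9 - 46.0) = 0.737991
m_alpha = f_alpha * m_total = 0.737991 * 1035 = 763.8 g


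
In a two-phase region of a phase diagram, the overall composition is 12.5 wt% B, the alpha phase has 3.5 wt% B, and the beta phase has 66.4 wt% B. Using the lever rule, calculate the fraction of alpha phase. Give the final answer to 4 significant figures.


f_alpha = (C_beta - C0) / (C_beta - C_alpha)
f_alpha = (66.4 - 12.5) / (66.4 - 3.5)
f_alpha = 0.8569


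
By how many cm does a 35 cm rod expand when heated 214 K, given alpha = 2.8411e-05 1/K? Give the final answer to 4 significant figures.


dL = L0 * alpha * dT
dL = 35 * 2.8411e-05 * 214
dL = 0.2128 cm


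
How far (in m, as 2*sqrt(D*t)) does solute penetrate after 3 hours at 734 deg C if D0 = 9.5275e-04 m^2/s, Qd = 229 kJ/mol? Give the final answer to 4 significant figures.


Step 1: D = D0 * exp(-Qd/(R*T))
T = 1007.15 K
D = 9.5275e-04 * exp(-229e3 / (8.314 * 1007.15)) = 1.26397e-15 m^2/s
Step 2: L = 2*sqrt(D*t)
t = 3 h = 10800 s
L = 2*sqrt(1.26397e-15 * 10800) = 7.389e-06 m


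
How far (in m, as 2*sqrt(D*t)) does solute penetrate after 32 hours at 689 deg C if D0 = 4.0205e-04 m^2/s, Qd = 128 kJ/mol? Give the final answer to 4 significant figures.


Step 1: D = D0 * exp(-Qd/(R*T))
T = 962.15 K
D = 4.0205e-04 * exp(-128e3 / (8.314 * 962.15)) = 4.51828e-11 m^2/s
Step 2: L = 2*sqrt(D*t)
t = 32 h = 115200 s
L = 2*sqrt(4.51828e-11 * 115200) = 4.563e-03 m


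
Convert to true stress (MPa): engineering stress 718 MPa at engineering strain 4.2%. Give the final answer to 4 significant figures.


sigma_true = sigma_eng * (1 + epsilon_eng)
sigma_true = 718 * (1 + 0.042)
sigma_true = 748.2 MPa


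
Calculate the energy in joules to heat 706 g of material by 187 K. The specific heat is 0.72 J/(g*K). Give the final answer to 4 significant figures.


Q = m * cp * dT
Q = 706 * 0.72 * 187
Q = 95060 J


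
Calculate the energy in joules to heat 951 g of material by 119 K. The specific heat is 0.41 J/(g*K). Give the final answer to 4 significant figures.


Q = m * cp * dT
Q = 951 * 0.41 * 119
Q = 46400 J


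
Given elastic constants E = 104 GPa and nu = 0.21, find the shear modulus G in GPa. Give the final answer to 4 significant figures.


G = E / (2*(1+nu))
G = 104 / (2*(1+0.21))
G = 42.98 GPa


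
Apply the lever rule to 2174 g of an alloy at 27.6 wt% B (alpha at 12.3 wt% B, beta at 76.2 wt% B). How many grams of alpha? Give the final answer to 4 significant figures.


f_alpha = (C_beta - C0) / (C_beta - C_alpha)
f_alpha = (76.2 - 27.6) / (76.2 - 12.3) = 0.760563
m_alpha = f_alpha * m_total = 0.760563 * 2174 = 1653 g


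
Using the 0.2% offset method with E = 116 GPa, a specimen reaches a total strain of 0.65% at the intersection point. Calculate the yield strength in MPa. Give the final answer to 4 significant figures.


Offset strain = 0.002
Elastic strain at yield = total_strain - offset = 6.5e-03 - 0.002 = 4.5e-03
sigma_y = E * elastic_strain = 116000 * 4.5e-03
sigma_y = 522 MPa


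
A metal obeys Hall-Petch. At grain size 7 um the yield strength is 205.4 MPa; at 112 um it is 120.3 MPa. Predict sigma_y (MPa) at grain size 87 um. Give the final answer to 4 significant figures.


sigma_y = sigma0 + k / sqrt(d)
1/sqrt(d1) = 1/sqrt(7e-06) = 377.964;  1/sqrt(d2) = 94.4911
k = (sigma1 - sigma2) / (1/sqrt(d1) - 1/sqrt(d2)) = (205.4 - 120.3) / (377.964 - 94.4911) = 0.300205 MPa*m^0.5
sigma0 = sigma1 - k/sqrt(d1) = 205.4 - 0.300205*377.964 = 91.9333 MPa
sigma_y(d3) = 91.9333 + 0.300205 / sqrt(8.7e-05) = 124.1 MPa


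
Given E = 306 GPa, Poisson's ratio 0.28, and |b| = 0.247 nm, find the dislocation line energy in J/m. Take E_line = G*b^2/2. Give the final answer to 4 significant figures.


Step 1: G = E / (2*(1+nu))
G = 306 / (2*(1+0.28)) = 119.531 GPa = 1.19531e+11 Pa
Step 2: E_line = G*b^2/2
b = 0.247 nm = 2.47e-10 m
E_line = 0.5 * 1.19531e+11 * (2.47e-10)^2 = 3.646e-09 J/m


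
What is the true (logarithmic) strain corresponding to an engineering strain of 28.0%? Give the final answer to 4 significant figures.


epsilon_true = ln(1 + epsilon_eng)
epsilon_true = ln(1 + 0.28)
epsilon_true = 0.2469


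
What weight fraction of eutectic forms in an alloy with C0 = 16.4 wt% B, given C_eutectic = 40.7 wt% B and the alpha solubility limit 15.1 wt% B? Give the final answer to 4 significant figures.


f_primary = (C_e - C0) / (C_e - C_alpha_max)
f_primary = (40.7 - 16.4) / (40.7 - 15.1)
f_primary = 0.949219
f_eutectic = 1 - 0.949219 = 0.05078


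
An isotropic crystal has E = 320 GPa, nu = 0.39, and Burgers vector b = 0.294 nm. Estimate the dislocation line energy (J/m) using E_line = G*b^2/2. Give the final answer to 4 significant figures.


Step 1: G = E / (2*(1+nu))
G = 320 / (2*(1+0.39)) = 115.108 GPa = 1.15108e+11 Pa
Step 2: E_line = G*b^2/2
b = 0.294 nm = 2.94e-10 m
E_line = 0.5 * 1.15108e+11 * (2.94e-10)^2 = 4.975e-09 J/m


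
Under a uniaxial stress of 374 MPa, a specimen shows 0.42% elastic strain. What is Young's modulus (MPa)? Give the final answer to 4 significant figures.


E = sigma / epsilon
epsilon = 0.42% = 4.2e-03
E = 374 / 4.2e-03
E = 89050 MPa


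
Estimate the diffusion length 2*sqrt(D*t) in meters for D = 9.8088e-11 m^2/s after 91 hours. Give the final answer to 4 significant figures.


t = 91 hr = 327600 s
Diffusion length = 2*sqrt(D*t)
= 2*sqrt(9.8088e-11 * 327600)
= 0.01134 m


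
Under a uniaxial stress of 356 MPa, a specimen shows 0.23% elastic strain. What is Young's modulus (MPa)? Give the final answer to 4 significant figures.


E = sigma / epsilon
epsilon = 0.23% = 2.3e-03
E = 356 / 2.3e-03
E = 154800 MPa


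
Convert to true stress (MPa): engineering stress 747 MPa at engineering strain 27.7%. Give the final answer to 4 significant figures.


sigma_true = sigma_eng * (1 + epsilon_eng)
sigma_true = 747 * (1 + 0.277)
sigma_true = 953.9 MPa


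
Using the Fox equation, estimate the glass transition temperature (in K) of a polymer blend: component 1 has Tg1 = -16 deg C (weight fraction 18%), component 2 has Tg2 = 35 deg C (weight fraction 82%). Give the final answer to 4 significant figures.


1/Tg = w1/Tg1 + w2/Tg2 (in Kelvin)
Tg1 = 257.15 K, Tg2 = 308.15 K
1/Tg = 0.18/257.15 + 0.82/308.15
Tg = 297.5 K


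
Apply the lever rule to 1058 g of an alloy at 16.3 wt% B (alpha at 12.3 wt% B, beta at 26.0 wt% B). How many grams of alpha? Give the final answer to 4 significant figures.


f_alpha = (C_beta - C0) / (C_beta - C_alpha)
f_alpha = (26.0 - 16.3) / (26.0 - 12.3) = 0.708029
m_alpha = f_alpha * m_total = 0.708029 * 1058 = 749.1 g


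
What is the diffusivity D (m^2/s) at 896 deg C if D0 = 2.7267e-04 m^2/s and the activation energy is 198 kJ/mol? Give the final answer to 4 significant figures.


D = D0 * exp(-Qd / (R*T))
T = 1169.15 K
D = 2.7267e-04 * exp(-198e3 / (8.314 * 1169.15))
D = 3.883e-13 m^2/s


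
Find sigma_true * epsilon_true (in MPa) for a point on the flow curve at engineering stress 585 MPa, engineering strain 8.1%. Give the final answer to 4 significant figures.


sigma_true = sigma_eng * (1 + epsilon_eng)
sigma_true = 585 * (1 + 0.081) = 632.385 MPa
epsilon_true = ln(1 + epsilon_eng)
epsilon_true = ln(1 + 0.081) = 0.0778865
sigma_true * epsilon_true = 632.385 * 0.0778865 = 49.25 MPa


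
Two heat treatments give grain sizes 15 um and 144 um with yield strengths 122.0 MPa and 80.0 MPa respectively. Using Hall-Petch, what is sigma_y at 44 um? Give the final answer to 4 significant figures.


sigma_y = sigma0 + k / sqrt(d)
1/sqrt(d1) = 1/sqrt(1.5e-05) = 258.199;  1/sqrt(d2) = 83.3333
k = (sigma1 - sigma2) / (1/sqrt(d1) - 1/sqrt(d2)) = (122.0 - 80.0) / (258.199 - 83.3333) = 0.240185 MPa*m^0.5
sigma0 = sigma1 - k/sqrt(d1) = 122.0 - 0.240185*258.199 = 59.9846 MPa
sigma_y(d3) = 59.9846 + 0.240185 / sqrt(4.4e-05) = 96.19 MPa


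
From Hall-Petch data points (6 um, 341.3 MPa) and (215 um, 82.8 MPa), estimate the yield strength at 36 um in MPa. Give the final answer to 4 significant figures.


sigma_y = sigma0 + k / sqrt(d)
1/sqrt(d1) = 1/sqrt(6e-06) = 408.248;  1/sqrt(d2) = 68.1994
k = (sigma1 - sigma2) / (1/sqrt(d1) - 1/sqrt(d2)) = (341.3 - 82.8) / (408.248 - 68.1994) = 0.760185 MPa*m^0.5
sigma0 = sigma1 - k/sqrt(d1) = 341.3 - 0.760185*408.248 = 30.9558 MPa
sigma_y(d3) = 30.9558 + 0.760185 / sqrt(3.6e-05) = 157.7 MPa


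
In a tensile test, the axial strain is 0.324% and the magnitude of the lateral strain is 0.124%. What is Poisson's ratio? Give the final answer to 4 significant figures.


nu = -epsilon_lat / epsilon_axial
Lateral strain is contraction (negative), so using magnitudes:
nu = 0.124 / 0.324
nu = 0.3827


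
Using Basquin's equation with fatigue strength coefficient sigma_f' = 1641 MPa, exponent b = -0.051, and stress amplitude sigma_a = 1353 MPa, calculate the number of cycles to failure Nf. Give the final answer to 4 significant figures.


sigma_a = sigma_f' * (2*Nf)^b
2*Nf = (sigma_a / sigma_f')^(1/b)
2*Nf = (1353 / 1641)^(1/-0.051)
2*Nf = 43.9895
Nf = 21.99 cycles


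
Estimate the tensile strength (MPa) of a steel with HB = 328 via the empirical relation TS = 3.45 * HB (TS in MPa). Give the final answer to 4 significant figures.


TS (MPa) = 3.45 * HB
TS = 3.45 * 328
TS = 1132 MPa


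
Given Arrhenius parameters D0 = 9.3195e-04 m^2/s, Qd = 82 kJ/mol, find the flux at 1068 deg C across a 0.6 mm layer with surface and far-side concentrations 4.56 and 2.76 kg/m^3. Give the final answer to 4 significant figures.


Step 1: D = D0 * exp(-Qd/(R*T))
T = 1068 + 273.15 = 1341.15 K
D = 9.3195e-04 * exp(-82e3 / (8.314 * 1341.15)) = 5.96444e-07 m^2/s
Step 2: J = D * (C1 - C2) / dx
J = 5.96444e-07 * (4.56 - 2.76) / 6e-04
J = 1.789e-03 kg/(m^2*s)


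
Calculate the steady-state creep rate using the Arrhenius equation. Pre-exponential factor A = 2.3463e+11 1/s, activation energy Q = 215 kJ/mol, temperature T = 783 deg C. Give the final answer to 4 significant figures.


rate = A * exp(-Q / (R*T))
T = 783 + 273.15 = 1056.15 K
rate = 2.3463e+11 * exp(-215e3 / (8.314 * 1056.15))
rate = 5.453 1/s


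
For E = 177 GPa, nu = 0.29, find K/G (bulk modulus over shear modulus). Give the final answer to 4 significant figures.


G = E / (2*(1+nu))
G = 177 / (2*(1+0.29)) = 68.6047 GPa
K = E / (3*(1-2*nu))
K = 177 / (3*(1-2*0.29)) = 140.476 GPa
K/G = 140.476 / 68.6047 = 2.048


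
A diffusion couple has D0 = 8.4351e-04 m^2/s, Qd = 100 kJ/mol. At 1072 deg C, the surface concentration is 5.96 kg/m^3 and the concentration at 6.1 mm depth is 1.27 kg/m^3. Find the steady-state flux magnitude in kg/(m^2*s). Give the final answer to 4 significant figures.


Step 1: D = D0 * exp(-Qd/(R*T))
T = 1072 + 273.15 = 1345.15 K
D = 8.4351e-04 * exp(-100e3 / (8.314 * 1345.15)) = 1.10349e-07 m^2/s
Step 2: J = D * (C1 - C2) / dx
J = 1.10349e-07 * (5.96 - 1.27) / 6.1e-03
J = 8.484e-05 kg/(m^2*s)


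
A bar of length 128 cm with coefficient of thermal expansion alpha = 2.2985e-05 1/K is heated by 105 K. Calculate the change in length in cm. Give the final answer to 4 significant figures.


dL = L0 * alpha * dT
dL = 128 * 2.2985e-05 * 105
dL = 0.3089 cm


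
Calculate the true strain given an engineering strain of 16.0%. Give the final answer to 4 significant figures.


epsilon_true = ln(1 + epsilon_eng)
epsilon_true = ln(1 + 0.16)
epsilon_true = 0.1484


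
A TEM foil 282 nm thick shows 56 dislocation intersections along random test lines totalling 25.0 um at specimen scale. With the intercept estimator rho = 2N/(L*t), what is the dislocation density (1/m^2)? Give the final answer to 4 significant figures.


rho = 2N / (L * t)
L = 25.0 um = 2.5e-05 m, t = 282 nm = 2.82e-07 m
rho = 2 * 56 / (2.5e-05 * 2.82e-07)
rho = 1.589e+13 1/m^2


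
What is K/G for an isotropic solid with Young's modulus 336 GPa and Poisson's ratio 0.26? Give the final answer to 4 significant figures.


G = E / (2*(1+nu))
G = 336 / (2*(1+0.26)) = 133.333 GPa
K = E / (3*(1-2*nu))
K = 336 / (3*(1-2*0.26)) = 233.333 GPa
K/G = 233.333 / 133.333 = 1.75


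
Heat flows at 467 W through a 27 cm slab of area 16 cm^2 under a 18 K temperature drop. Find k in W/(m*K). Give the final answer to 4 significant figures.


k = Q*L / (A*dT)
L = 0.27 m, A = 1.6e-03 m^2
k = 467 * 0.27 / (1.6e-03 * 18)
k = 4378 W/(m*K)


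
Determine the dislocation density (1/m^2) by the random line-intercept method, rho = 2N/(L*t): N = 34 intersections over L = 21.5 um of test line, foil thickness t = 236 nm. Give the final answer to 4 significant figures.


rho = 2N / (L * t)
L = 21.5 um = 2.15e-05 m, t = 236 nm = 2.36e-07 m
rho = 2 * 34 / (2.15e-05 * 2.36e-07)
rho = 1.34e+13 1/m^2


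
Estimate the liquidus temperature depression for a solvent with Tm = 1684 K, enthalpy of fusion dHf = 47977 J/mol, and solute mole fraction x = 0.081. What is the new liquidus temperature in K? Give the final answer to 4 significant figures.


dT = R*Tm^2*x / dHf
dT = 8.314 * 1684^2 * 0.081 / 47977
dT = 39.8058 K
T_new = 1684 - 39.8058 = 1644 K


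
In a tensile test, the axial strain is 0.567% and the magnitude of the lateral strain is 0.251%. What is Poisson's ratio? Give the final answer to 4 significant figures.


nu = -epsilon_lat / epsilon_axial
Lateral strain is contraction (negative), so using magnitudes:
nu = 0.251 / 0.567
nu = 0.4427


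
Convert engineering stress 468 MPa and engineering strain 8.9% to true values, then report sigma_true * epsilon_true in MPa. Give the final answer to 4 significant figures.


sigma_true = sigma_eng * (1 + epsilon_eng)
sigma_true = 468 * (1 + 0.089) = 509.652 MPa
epsilon_true = ln(1 + epsilon_eng)
epsilon_true = ln(1 + 0.089) = 0.0852598
sigma_true * epsilon_true = 509.652 * 0.0852598 = 43.45 MPa


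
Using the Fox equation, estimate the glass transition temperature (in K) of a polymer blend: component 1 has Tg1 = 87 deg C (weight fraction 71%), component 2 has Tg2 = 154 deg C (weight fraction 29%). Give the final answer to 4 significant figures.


1/Tg = w1/Tg1 + w2/Tg2 (in Kelvin)
Tg1 = 360.15 K, Tg2 = 427.15 K
1/Tg = 0.71/360.15 + 0.29/427.15
Tg = 377.3 K


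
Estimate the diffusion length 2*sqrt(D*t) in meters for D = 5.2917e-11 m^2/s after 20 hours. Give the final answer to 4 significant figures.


t = 20 hr = 72000 s
Diffusion length = 2*sqrt(D*t)
= 2*sqrt(5.2917e-11 * 72000)
= 3.904e-03 m


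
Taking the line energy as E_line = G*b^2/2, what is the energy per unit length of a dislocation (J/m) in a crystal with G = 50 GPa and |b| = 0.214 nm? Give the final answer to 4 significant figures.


E = G*b^2/2
b = 0.214 nm = 2.14e-10 m
G = 50 GPa = 5e+10 Pa
E = 0.5 * 5e+10 * (2.14e-10)^2
E = 1.145e-09 J/m


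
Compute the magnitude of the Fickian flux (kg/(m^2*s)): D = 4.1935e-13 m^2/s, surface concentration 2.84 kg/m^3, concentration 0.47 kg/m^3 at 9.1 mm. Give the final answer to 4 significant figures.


J = -D * (dC/dx) = D * (C1 - C2) / dx
J = 4.1935e-13 * (2.84 - 0.47) / 9.1e-03
J = 1.092e-10 kg/(m^2*s)
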